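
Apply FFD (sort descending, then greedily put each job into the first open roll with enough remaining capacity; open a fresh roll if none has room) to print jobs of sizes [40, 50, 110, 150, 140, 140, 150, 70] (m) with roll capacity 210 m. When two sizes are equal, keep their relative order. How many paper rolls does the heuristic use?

5

Sorted descending: 150, 150, 140, 140, 110, 70, 50, 40.
  150 → roll 1 (new)  [load 150/210]
  150 → roll 2 (new)  [load 150/210]
  140 → roll 3 (new)  [load 140/210]
  140 → roll 4 (new)  [load 140/210]
  110 → roll 5 (new)  [load 110/210]
  70 → roll 3  [load 210/210]
  50 → roll 1  [load 200/210]
  40 → roll 2  [load 190/210]
5 paper rolls opened.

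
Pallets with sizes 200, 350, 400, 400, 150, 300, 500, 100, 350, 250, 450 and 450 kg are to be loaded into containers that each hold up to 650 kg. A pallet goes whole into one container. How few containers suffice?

7

Total = 500 + 450 + 450 + 400 + 400 + 350 + 350 + 300 + 250 + 200 + 150 + 100 = 3900 kg.
Lower bound: ⌈3900/650⌉ = 6 containers.
Also, 7 pallets each exceed 325 kg, and no two of those can share a container, so at least 7 containers are needed.
A packing using 7 containers:
  container 1: 500 + 150 = 650
  container 2: 450 + 200 = 650
  container 3: 450 + 100 = 550
  container 4: 400 + 250 = 650
  container 5: 400 = 400
  container 6: 350 + 300 = 650
  container 7: 350 = 350
This matches the lower bound, so 7 is optimal.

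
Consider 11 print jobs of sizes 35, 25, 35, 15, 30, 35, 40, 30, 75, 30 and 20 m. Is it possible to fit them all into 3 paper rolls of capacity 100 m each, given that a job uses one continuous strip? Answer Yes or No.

Total = 370 m; ⌈370/100⌉ = 4.
At least 4 paper rolls are required, but only 3 are allowed.

No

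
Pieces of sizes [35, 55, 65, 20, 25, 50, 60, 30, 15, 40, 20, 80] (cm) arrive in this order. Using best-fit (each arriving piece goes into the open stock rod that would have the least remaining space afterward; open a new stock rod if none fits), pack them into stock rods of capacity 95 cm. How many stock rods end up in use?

  35 → stock rod 1 (new)  [load 35/95]
  55 → stock rod 1  [load 90/95]
  65 → stock rod 2 (new)  [load 65/95]
  20 → stock rod 2  [load 85/95]
  25 → stock rod 3 (new)  [load 25/95]
  50 → stock rod 3  [load 75/95]
  60 → stock rod 4 (new)  [load 60/95]
  30 → stock rod 4  [load 90/95]
  15 → stock rod 3  [load 90/95]
  40 → stock rod 5 (new)  [load 40/95]
  20 → stock rod 5  [load 60/95]
  80 → stock rod 6 (new)  [load 80/95]
6 stock rods opened.

6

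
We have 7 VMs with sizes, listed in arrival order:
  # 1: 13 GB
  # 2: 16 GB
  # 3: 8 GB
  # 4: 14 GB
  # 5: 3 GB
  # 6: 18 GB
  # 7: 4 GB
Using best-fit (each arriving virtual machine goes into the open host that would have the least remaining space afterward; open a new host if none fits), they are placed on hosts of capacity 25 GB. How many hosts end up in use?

4

  13 → host 1 (new)  [load 13/25]
  16 → host 2 (new)  [load 16/25]
  8 → host 2  [load 24/25]
  14 → host 3 (new)  [load 14/25]
  3 → host 3  [load 17/25]
  18 → host 4 (new)  [load 18/25]
  4 → host 4  [load 22/25]
4 hosts opened.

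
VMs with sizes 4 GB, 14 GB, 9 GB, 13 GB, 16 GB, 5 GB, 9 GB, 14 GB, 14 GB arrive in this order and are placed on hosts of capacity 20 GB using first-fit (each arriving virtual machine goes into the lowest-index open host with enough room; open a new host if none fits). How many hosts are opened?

7

  4 → host 1 (new)  [load 4/20]
  14 → host 1  [load 18/20]
  9 → host 2 (new)  [load 9/20]
  13 → host 3 (new)  [load 13/20]
  16 → host 4 (new)  [load 16/20]
  5 → host 2  [load 14/20]
  9 → host 5 (new)  [load 9/20]
  14 → host 6 (new)  [load 14/20]
  14 → host 7 (new)  [load 14/20]
7 hosts opened.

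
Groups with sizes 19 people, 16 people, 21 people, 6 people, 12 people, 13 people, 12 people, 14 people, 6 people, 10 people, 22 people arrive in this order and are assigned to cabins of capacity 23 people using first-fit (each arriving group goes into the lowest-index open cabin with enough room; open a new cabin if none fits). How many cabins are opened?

8

  19 → cabin 1 (new)  [load 19/23]
  16 → cabin 2 (new)  [load 16/23]
  21 → cabin 3 (new)  [load 21/23]
  6 → cabin 2  [load 22/23]
  12 → cabin 4 (new)  [load 12/23]
  13 → cabin 5 (new)  [load 13/23]
  12 → cabin 6 (new)  [load 12/23]
  14 → cabin 7 (new)  [load 14/23]
  6 → cabin 4  [load 18/23]
  10 → cabin 5  [load 23/23]
  22 → cabin 8 (new)  [load 22/23]
8 cabins opened.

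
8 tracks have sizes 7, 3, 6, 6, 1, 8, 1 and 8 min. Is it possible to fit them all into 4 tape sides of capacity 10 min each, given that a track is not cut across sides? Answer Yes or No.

Total = 40 min; ⌈40/10⌉ = 4.
5 tracks each exceed half the capacity and cannot share a side, forcing at least 5 tape sides.
At least 5 tape sides are required, but only 4 are allowed.

No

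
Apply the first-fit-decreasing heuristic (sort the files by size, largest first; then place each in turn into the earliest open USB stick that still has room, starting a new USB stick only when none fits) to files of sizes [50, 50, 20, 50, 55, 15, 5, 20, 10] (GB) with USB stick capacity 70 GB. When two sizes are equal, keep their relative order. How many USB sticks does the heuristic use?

4

Sorted descending: 55, 50, 50, 50, 20, 20, 15, 10, 5.
  55 → USB stick 1 (new)  [load 55/70]
  50 → USB stick 2 (new)  [load 50/70]
  50 → USB stick 3 (new)  [load 50/70]
  50 → USB stick 4 (new)  [load 50/70]
  20 → USB stick 2  [load 70/70]
  20 → USB stick 3  [load 70/70]
  15 → USB stick 1  [load 70/70]
  10 → USB stick 4  [load 60/70]
  5 → USB stick 4  [load 65/70]
4 USB sticks opened.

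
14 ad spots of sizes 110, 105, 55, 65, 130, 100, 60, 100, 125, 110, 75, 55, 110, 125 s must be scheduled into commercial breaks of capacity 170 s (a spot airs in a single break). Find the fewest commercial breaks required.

10

Total = 130 + 125 + 125 + 110 + 110 + 110 + 105 + 100 + 100 + 75 + 65 + 60 + 55 + 55 = 1325 s.
Lower bound: ⌈1325/170⌉ = 8 commercial breaks.
Also, 9 ad spots each exceed 85 s, and no two of those can share a break, so at least 9 commercial breaks are needed.
A packing using 10 commercial breaks:
  break 1: 130 = 130
  break 2: 125 = 125
  break 3: 125 = 125
  break 4: 110 + 60 = 170
  break 5: 110 + 55 = 165
  break 6: 110 + 55 = 165
  break 7: 105 + 65 = 170
  break 8: 100 = 100
  break 9: 100 = 100
  break 10: 75 = 75
No arrangement into 9 commercial breaks stays within capacity, so 10 is optimal.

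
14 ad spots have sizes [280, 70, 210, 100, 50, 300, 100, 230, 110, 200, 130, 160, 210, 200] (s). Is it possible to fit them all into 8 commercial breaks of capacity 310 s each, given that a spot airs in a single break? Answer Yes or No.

Yes

A valid assignment using 8 commercial breaks:
  break 1: 300 = 300
  break 2: 280 = 280
  break 3: 230 + 70 = 300
  break 4: 210 + 100 = 310
  break 5: 210 + 100 = 310
  break 6: 200 + 110 = 310
  break 7: 200 + 50 = 250
  break 8: 160 + 130 = 290
Every load is within 310 s, so 8 commercial breaks suffice.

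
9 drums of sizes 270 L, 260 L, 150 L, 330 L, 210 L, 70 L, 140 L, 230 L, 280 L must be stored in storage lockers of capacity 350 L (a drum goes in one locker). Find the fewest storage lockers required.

7

Total = 330 + 280 + 270 + 260 + 230 + 210 + 150 + 140 + 70 = 1940 L.
Lower bound: ⌈1940/350⌉ = 6 storage lockers.
A packing using 7 storage lockers:
  locker 1: 330 = 330
  locker 2: 280 + 70 = 350
  locker 3: 270 = 270
  locker 4: 260 = 260
  locker 5: 230 = 230
  locker 6: 210 + 140 = 350
  locker 7: 150 = 150
No arrangement into 6 storage lockers stays within capacity, so 7 is optimal.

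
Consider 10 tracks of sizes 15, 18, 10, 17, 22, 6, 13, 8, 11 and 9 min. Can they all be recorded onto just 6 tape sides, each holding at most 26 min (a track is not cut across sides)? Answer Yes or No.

Yes

A valid assignment using 6 tape sides:
  side 1: 22 = 22
  side 2: 18 + 8 = 26
  side 3: 17 + 9 = 26
  side 4: 15 + 11 = 26
  side 5: 13 + 10 = 23
  side 6: 6 = 6
Every load is within 26 min, so 6 tape sides suffice.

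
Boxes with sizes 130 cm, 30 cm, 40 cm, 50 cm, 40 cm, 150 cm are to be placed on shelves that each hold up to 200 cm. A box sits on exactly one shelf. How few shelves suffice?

3

Total = 150 + 130 + 50 + 40 + 40 + 30 = 440 cm.
Lower bound: ⌈440/200⌉ = 3 shelves.
A packing using 3 shelves:
  shelf 1: 150 + 50 = 200
  shelf 2: 130 + 40 + 30 = 200
  shelf 3: 40 = 40
This matches the lower bound, so 3 is optimal.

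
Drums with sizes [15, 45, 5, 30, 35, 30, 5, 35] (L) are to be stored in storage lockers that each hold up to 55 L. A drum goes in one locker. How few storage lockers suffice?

Total = 45 + 35 + 35 + 30 + 30 + 15 + 5 + 5 = 200 L.
Lower bound: ⌈200/55⌉ = 4 storage lockers.
Also, 5 drums each exceed 55/2 L, and no two of those can share a locker, so at least 5 storage lockers are needed.
A packing using 5 storage lockers:
  locker 1: 45 + 5 + 5 = 55
  locker 2: 35 + 15 = 50
  locker 3: 35 = 35
  locker 4: 30 = 30
  locker 5: 30 = 30
This matches the lower bound, so 5 is optimal.

5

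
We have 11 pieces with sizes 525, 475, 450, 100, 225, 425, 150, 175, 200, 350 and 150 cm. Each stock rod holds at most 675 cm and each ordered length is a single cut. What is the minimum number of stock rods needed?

5

Total = 525 + 475 + 450 + 425 + 350 + 225 + 200 + 175 + 150 + 150 + 100 = 3225 cm.
Lower bound: ⌈3225/675⌉ = 5 stock rods.
A packing using 5 stock rods:
  stock rod 1: 525 + 150 = 675
  stock rod 2: 475 + 200 = 675
  stock rod 3: 450 + 225 = 675
  stock rod 4: 425 + 175 = 600
  stock rod 5: 350 + 150 + 100 = 600
This matches the lower bound, so 5 is optimal.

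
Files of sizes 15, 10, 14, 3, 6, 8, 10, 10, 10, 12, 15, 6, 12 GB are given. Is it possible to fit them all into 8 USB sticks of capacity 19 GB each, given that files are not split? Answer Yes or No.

Total = 131 GB; ⌈131/19⌉ = 7.
9 files each exceed half the capacity and cannot share a USB stick, forcing at least 9 USB sticks.
At least 9 USB sticks are required, but only 8 are allowed.

No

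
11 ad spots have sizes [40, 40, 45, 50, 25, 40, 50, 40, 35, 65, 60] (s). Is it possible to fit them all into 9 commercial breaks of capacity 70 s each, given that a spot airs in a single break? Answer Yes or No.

Total = 490 s; ⌈490/70⌉ = 7.
9 ad spots each exceed half the capacity and cannot share a break, forcing at least 9 commercial breaks.
The bound of 9 does not rule out 9, but exhaustive search shows no assignment into 9 commercial breaks of capacity 70 s exists — the minimum is 10.

No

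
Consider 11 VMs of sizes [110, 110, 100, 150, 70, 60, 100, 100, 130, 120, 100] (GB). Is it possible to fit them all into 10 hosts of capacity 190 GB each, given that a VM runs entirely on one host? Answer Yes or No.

Yes

A valid assignment using 9 hosts:
  host 1: 150 = 150
  host 2: 130 + 60 = 190
  host 3: 120 + 70 = 190
  host 4: 110 = 110
  host 5: 110 = 110
  host 6: 100 = 100
  host 7: 100 = 100
  host 8: 100 = 100
  host 9: 100 = 100
That uses only 9 ≤ 10, so 10 hosts are enough.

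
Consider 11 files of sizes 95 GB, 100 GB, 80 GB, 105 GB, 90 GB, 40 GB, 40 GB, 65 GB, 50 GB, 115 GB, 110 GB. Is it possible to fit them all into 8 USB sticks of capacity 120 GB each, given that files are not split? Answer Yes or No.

Total = 890 GB; ⌈890/120⌉ = 8.
The bound of 8 does not rule out 8, but exhaustive search shows no assignment into 8 USB sticks of capacity 120 GB exists — the minimum is 9.

No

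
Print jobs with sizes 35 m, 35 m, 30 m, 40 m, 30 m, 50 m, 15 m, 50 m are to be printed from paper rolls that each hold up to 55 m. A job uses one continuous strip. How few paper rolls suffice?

7

Total = 50 + 50 + 40 + 35 + 35 + 30 + 30 + 15 = 285 m.
Lower bound: ⌈285/55⌉ = 6 paper rolls.
Also, 7 print jobs each exceed 55/2 m, and no two of those can share a roll, so at least 7 paper rolls are needed.
A packing using 7 paper rolls:
  roll 1: 50 = 50
  roll 2: 50 = 50
  roll 3: 40 + 15 = 55
  roll 4: 35 = 35
  roll 5: 35 = 35
  roll 6: 30 = 30
  roll 7: 30 = 30
This matches the lower bound, so 7 is optimal.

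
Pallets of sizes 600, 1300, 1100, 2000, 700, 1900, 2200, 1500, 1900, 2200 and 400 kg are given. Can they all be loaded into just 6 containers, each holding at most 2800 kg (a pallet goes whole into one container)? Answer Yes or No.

No

Total = 15800 kg; ⌈15800/2800⌉ = 6.
The bound of 6 does not rule out 6, but exhaustive search shows no assignment into 6 containers of capacity 2800 kg exists — the minimum is 7.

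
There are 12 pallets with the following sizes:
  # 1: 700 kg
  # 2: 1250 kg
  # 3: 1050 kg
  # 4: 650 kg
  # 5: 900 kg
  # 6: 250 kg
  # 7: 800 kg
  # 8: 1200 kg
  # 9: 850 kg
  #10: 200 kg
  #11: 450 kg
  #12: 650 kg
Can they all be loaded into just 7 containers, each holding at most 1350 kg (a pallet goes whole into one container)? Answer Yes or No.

No

Total = 8950 kg; ⌈8950/1350⌉ = 7.
The bound of 7 does not rule out 7, but exhaustive search shows no assignment into 7 containers of capacity 1350 kg exists — the minimum is 8.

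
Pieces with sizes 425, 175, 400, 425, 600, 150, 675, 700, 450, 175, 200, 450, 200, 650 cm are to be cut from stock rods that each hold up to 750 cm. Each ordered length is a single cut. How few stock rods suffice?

9

Total = 700 + 675 + 650 + 600 + 450 + 450 + 425 + 425 + 400 + 200 + 200 + 175 + 175 + 150 = 5675 cm.
Lower bound: ⌈5675/750⌉ = 8 stock rods.
Also, 9 pieces each exceed 375 cm, and no two of those can share a stock rod, so at least 9 stock rods are needed.
A packing using 9 stock rods:
  stock rod 1: 700 = 700
  stock rod 2: 675 = 675
  stock rod 3: 650 = 650
  stock rod 4: 600 + 150 = 750
  stock rod 5: 450 + 200 = 650
  stock rod 6: 450 + 200 = 650
  stock rod 7: 425 + 175 = 600
  stock rod 8: 425 + 175 = 600
  stock rod 9: 400 = 400
This matches the lower bound, so 9 is optimal.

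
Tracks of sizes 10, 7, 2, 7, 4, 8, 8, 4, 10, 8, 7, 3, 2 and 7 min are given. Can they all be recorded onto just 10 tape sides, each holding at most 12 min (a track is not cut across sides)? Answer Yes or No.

Yes

A valid assignment using 9 tape sides:
  side 1: 10 + 2 = 12
  side 2: 10 + 2 = 12
  side 3: 8 + 4 = 12
  side 4: 8 + 4 = 12
  side 5: 8 + 3 = 11
  side 6: 7 = 7
  side 7: 7 = 7
  side 8: 7 = 7
  side 9: 7 = 7
That uses only 9 ≤ 10, so 10 tape sides are enough.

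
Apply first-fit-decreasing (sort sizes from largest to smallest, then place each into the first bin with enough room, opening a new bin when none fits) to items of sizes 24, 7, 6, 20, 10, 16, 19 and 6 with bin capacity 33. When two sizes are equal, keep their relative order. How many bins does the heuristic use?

Sorted descending: 24, 20, 19, 16, 10, 7, 6, 6.
  24 → bin 1 (new)  [load 24/33]
  20 → bin 2 (new)  [load 20/33]
  19 → bin 3 (new)  [load 19/33]
  16 → bin 4 (new)  [load 16/33]
  10 → bin 2  [load 30/33]
  7 → bin 1  [load 31/33]
  6 → bin 3  [load 25/33]
  6 → bin 3  [load 31/33]
4 bins opened.

4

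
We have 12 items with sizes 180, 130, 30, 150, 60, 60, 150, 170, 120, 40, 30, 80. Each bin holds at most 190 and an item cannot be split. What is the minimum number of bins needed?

Total = 180 + 170 + 150 + 150 + 130 + 120 + 80 + 60 + 60 + 40 + 30 + 30 = 1200.
Lower bound: ⌈1200/190⌉ = 7 bins.
A packing using 7 bins:
  bin 1: 180 = 180
  bin 2: 170 = 170
  bin 3: 150 + 40 = 190
  bin 4: 150 + 30 = 180
  bin 5: 130 + 60 = 190
  bin 6: 120 + 60 = 180
  bin 7: 80 + 30 = 110
This matches the lower bound, so 7 is optimal.

7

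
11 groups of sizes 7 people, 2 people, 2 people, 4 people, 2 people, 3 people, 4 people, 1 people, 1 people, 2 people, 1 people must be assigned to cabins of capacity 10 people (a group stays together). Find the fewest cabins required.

3

Total = 7 + 4 + 4 + 3 + 2 + 2 + 2 + 2 + 1 + 1 + 1 = 29 people.
Lower bound: ⌈29/10⌉ = 3 cabins.
A packing using 3 cabins:
  cabin 1: 7 + 3 = 10
  cabin 2: 4 + 4 + 2 = 10
  cabin 3: 2 + 2 + 2 + 1 + 1 + 1 = 9
This matches the lower bound, so 3 is optimal.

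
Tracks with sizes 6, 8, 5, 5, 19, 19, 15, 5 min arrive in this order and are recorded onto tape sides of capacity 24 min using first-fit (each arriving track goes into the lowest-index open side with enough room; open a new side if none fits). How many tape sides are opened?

4

  6 → side 1 (new)  [load 6/24]
  8 → side 1  [load 14/24]
  5 → side 1  [load 19/24]
  5 → side 1  [load 24/24]
  19 → side 2 (new)  [load 19/24]
  19 → side 3 (new)  [load 19/24]
  15 → side 4 (new)  [load 15/24]
  5 → side 2  [load 24/24]
4 tape sides opened.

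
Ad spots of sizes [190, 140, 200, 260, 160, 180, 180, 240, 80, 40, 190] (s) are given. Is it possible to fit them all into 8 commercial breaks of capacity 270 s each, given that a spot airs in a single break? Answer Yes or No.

Total = 1860 s; ⌈1860/270⌉ = 7.
9 ad spots each exceed half the capacity and cannot share a break, forcing at least 9 commercial breaks.
At least 9 commercial breaks are required, but only 8 are allowed.

No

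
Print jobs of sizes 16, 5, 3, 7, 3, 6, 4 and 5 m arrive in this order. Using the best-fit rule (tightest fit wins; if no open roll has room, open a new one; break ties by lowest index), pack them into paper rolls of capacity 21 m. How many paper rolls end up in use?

  16 → roll 1 (new)  [load 16/21]
  5 → roll 1  [load 21/21]
  3 → roll 2 (new)  [load 3/21]
  7 → roll 2  [load 10/21]
  3 → roll 2  [load 13/21]
  6 → roll 2  [load 19/21]
  4 → roll 3 (new)  [load 4/21]
  5 → roll 3  [load 9/21]
3 paper rolls opened.

3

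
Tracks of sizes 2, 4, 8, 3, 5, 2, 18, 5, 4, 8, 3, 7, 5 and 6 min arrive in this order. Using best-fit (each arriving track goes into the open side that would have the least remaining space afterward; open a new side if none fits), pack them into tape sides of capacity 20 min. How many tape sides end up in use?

  2 → side 1 (new)  [load 2/20]
  4 → side 1  [load 6/20]
  8 → side 1  [load 14/20]
  3 → side 1  [load 17/20]
  5 → side 2 (new)  [load 5/20]
  2 → side 1  [load 19/20]
  18 → side 3 (new)  [load 18/20]
  5 → side 2  [load 10/20]
  4 → side 2  [load 14/20]
  8 → side 4 (new)  [load 8/20]
  3 → side 2  [load 17/20]
  7 → side 4  [load 15/20]
  5 → side 4  [load 20/20]
  6 → side 5 (new)  [load 6/20]
5 tape sides opened.

5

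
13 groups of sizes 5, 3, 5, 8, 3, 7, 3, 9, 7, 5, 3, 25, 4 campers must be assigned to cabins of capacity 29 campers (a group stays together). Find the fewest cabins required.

3

Total = 25 + 9 + 8 + 7 + 7 + 5 + 5 + 5 + 4 + 3 + 3 + 3 + 3 = 87 campers.
Lower bound: ⌈87/29⌉ = 3 cabins.
A packing using 3 cabins:
  cabin 1: 25 + 4 = 29
  cabin 2: 9 + 8 + 7 + 5 = 29
  cabin 3: 7 + 5 + 5 + 3 + 3 + 3 + 3 = 29
This matches the lower bound, so 3 is optimal.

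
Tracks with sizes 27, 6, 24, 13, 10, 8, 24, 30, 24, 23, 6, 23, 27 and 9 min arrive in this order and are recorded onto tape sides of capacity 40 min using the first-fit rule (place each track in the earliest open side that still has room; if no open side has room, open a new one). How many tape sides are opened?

9

  27 → side 1 (new)  [load 27/40]
  6 → side 1  [load 33/40]
  24 → side 2 (new)  [load 24/40]
  13 → side 2  [load 37/40]
  10 → side 3 (new)  [load 10/40]
  8 → side 3  [load 18/40]
  24 → side 4 (new)  [load 24/40]
  30 → side 5 (new)  [load 30/40]
  24 → side 6 (new)  [load 24/40]
  23 → side 7 (new)  [load 23/40]
  6 → side 1  [load 39/40]
  23 → side 8 (new)  [load 23/40]
  27 → side 9 (new)  [load 27/40]
  9 → side 3  [load 27/40]
9 tape sides opened.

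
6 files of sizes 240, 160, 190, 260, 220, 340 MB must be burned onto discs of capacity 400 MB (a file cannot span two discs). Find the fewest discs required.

5

Total = 340 + 260 + 240 + 220 + 190 + 160 = 1410 MB.
Lower bound: ⌈1410/400⌉ = 4 discs.
A packing using 5 discs:
  disc 1: 340 = 340
  disc 2: 260 = 260
  disc 3: 240 + 160 = 400
  disc 4: 220 = 220
  disc 5: 190 = 190
No arrangement into 4 discs stays within capacity, so 5 is optimal.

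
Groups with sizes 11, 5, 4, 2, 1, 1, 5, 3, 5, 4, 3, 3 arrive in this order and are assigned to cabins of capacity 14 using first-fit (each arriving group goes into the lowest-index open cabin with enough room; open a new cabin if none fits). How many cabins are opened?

4

  11 → cabin 1 (new)  [load 11/14]
  5 → cabin 2 (new)  [load 5/14]
  4 → cabin 2  [load 9/14]
  2 → cabin 1  [load 13/14]
  1 → cabin 1  [load 14/14]
  1 → cabin 2  [load 10/14]
  5 → cabin 3 (new)  [load 5/14]
  3 → cabin 2  [load 13/14]
  5 → cabin 3  [load 10/14]
  4 → cabin 3  [load 14/14]
  3 → cabin 4 (new)  [load 3/14]
  3 → cabin 4  [load 6/14]
4 cabins opened.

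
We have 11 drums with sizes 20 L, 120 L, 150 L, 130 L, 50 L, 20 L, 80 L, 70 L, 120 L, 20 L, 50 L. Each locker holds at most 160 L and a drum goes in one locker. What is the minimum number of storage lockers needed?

Total = 150 + 130 + 120 + 120 + 80 + 70 + 50 + 50 + 20 + 20 + 20 = 830 L.
Lower bound: ⌈830/160⌉ = 6 storage lockers.
A packing using 6 storage lockers:
  locker 1: 150 = 150
  locker 2: 130 + 20 = 150
  locker 3: 120 + 20 + 20 = 160
  locker 4: 120 = 120
  locker 5: 80 + 70 = 150
  locker 6: 50 + 50 = 100
This matches the lower bound, so 6 is optimal.

6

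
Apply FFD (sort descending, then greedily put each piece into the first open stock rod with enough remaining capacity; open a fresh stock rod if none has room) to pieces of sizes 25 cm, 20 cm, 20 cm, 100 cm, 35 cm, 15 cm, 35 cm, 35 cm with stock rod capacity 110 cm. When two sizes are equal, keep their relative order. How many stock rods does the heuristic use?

Sorted descending: 100, 35, 35, 35, 25, 20, 20, 15.
  100 → stock rod 1 (new)  [load 100/110]
  35 → stock rod 2 (new)  [load 35/110]
  35 → stock rod 2  [load 70/110]
  35 → stock rod 2  [load 105/110]
  25 → stock rod 3 (new)  [load 25/110]
  20 → stock rod 3  [load 45/110]
  20 → stock rod 3  [load 65/110]
  15 → stock rod 3  [load 80/110]
3 stock rods opened.

3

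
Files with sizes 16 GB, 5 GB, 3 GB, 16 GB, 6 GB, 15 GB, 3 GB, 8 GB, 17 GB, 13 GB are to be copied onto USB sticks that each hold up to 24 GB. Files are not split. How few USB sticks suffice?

Total = 17 + 16 + 16 + 15 + 13 + 8 + 6 + 5 + 3 + 3 = 102 GB.
Lower bound: ⌈102/24⌉ = 5 USB sticks.
A packing using 5 USB sticks:
  USB stick 1: 17 + 6 = 23
  USB stick 2: 16 + 8 = 24
  USB stick 3: 16 + 5 + 3 = 24
  USB stick 4: 15 + 3 = 18
  USB stick 5: 13 = 13
This matches the lower bound, so 5 is optimal.

5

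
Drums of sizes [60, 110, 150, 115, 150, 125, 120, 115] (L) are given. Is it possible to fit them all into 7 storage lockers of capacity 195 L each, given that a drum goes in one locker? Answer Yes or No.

Yes

A valid assignment using 7 storage lockers:
  locker 1: 150 = 150
  locker 2: 150 = 150
  locker 3: 125 + 60 = 185
  locker 4: 120 = 120
  locker 5: 115 = 115
  locker 6: 115 = 115
  locker 7: 110 = 110
Every load is within 195 L, so 7 storage lockers suffice.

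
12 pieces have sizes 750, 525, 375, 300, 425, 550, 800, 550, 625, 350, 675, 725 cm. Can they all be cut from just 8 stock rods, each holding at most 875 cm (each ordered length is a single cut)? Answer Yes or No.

No

Total = 6650 cm; ⌈6650/875⌉ = 8.
The bound of 8 does not rule out 8, but exhaustive search shows no assignment into 8 stock rods of capacity 875 cm exists — the minimum is 9.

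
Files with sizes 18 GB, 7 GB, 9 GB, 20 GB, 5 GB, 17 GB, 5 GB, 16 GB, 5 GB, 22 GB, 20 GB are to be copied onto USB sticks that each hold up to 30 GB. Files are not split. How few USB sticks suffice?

Total = 22 + 20 + 20 + 18 + 17 + 16 + 9 + 7 + 5 + 5 + 5 = 144 GB.
Lower bound: ⌈144/30⌉ = 5 USB sticks.
Also, 6 files each exceed 15 GB, and no two of those can share a USB stick, so at least 6 USB sticks are needed.
A packing using 6 USB sticks:
  USB stick 1: 22 + 7 = 29
  USB stick 2: 20 + 9 = 29
  USB stick 3: 20 + 5 + 5 = 30
  USB stick 4: 18 + 5 = 23
  USB stick 5: 17 = 17
  USB stick 6: 16 = 16
This matches the lower bound, so 6 is optimal.

6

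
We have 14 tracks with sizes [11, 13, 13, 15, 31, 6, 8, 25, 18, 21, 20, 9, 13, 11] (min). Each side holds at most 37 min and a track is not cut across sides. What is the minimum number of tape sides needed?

Total = 31 + 25 + 21 + 20 + 18 + 15 + 13 + 13 + 13 + 11 + 11 + 9 + 8 + 6 = 214 min.
Lower bound: ⌈214/37⌉ = 6 tape sides.
A packing using 6 tape sides:
  side 1: 31 + 6 = 37
  side 2: 25 + 11 = 36
  side 3: 21 + 15 = 36
  side 4: 20 + 13 = 33
  side 5: 18 + 11 + 8 = 37
  side 6: 13 + 13 + 9 = 35
This matches the lower bound, so 6 is optimal.

6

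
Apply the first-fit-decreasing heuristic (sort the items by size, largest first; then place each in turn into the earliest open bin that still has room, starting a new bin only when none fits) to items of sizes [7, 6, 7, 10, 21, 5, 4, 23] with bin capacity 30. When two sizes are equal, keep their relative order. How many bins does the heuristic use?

3

Sorted descending: 23, 21, 10, 7, 7, 6, 5, 4.
  23 → bin 1 (new)  [load 23/30]
  21 → bin 2 (new)  [load 21/30]
  10 → bin 3 (new)  [load 10/30]
  7 → bin 1  [load 30/30]
  7 → bin 2  [load 28/30]
  6 → bin 3  [load 16/30]
  5 → bin 3  [load 21/30]
  4 → bin 3  [load 25/30]
3 bins opened.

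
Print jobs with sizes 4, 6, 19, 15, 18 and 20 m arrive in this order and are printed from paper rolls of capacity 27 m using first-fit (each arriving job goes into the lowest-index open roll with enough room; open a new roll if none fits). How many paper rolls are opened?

  4 → roll 1 (new)  [load 4/27]
  6 → roll 1  [load 10/27]
  19 → roll 2 (new)  [load 19/27]
  15 → roll 1  [load 25/27]
  18 → roll 3 (new)  [load 18/27]
  20 → roll 4 (new)  [load 20/27]
4 paper rolls opened.

4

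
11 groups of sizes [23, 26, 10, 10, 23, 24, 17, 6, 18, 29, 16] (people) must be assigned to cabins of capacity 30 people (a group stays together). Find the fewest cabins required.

Total = 29 + 26 + 24 + 23 + 23 + 18 + 17 + 16 + 10 + 10 + 6 = 202 people.
Lower bound: ⌈202/30⌉ = 7 cabins.
Also, 8 groups each exceed 15 people, and no two of those can share a cabin, so at least 8 cabins are needed.
A packing using 8 cabins:
  cabin 1: 29 = 29
  cabin 2: 26 = 26
  cabin 3: 24 + 6 = 30
  cabin 4: 23 = 23
  cabin 5: 23 = 23
  cabin 6: 18 + 10 = 28
  cabin 7: 17 + 10 = 27
  cabin 8: 16 = 16
This matches the lower bound, so 8 is optimal.

8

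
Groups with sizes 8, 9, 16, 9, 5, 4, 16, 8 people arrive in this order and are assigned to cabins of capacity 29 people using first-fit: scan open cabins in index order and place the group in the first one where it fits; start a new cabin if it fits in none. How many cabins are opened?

3

  8 → cabin 1 (new)  [load 8/29]
  9 → cabin 1  [load 17/29]
  16 → cabin 2 (new)  [load 16/29]
  9 → cabin 1  [load 26/29]
  5 → cabin 2  [load 21/29]
  4 → cabin 2  [load 25/29]
  16 → cabin 3 (new)  [load 16/29]
  8 → cabin 3  [load 24/29]
3 cabins opened.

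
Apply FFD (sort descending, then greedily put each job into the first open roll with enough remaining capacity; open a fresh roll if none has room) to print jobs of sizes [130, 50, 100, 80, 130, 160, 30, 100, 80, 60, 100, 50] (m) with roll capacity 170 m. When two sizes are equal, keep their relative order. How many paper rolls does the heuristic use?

Sorted descending: 160, 130, 130, 100, 100, 100, 80, 80, 60, 50, 50, 30.
  160 → roll 1 (new)  [load 160/170]
  130 → roll 2 (new)  [load 130/170]
  130 → roll 3 (new)  [load 130/170]
  100 → roll 4 (new)  [load 100/170]
  100 → roll 5 (new)  [load 100/170]
  100 → roll 6 (new)  [load 100/170]
  80 → roll 7 (new)  [load 80/170]
  80 → roll 7  [load 160/170]
  60 → roll 4  [load 160/170]
  50 → roll 5  [load 150/170]
  50 → roll 6  [load 150/170]
  30 → roll 2  [load 160/170]
7 paper rolls opened.

7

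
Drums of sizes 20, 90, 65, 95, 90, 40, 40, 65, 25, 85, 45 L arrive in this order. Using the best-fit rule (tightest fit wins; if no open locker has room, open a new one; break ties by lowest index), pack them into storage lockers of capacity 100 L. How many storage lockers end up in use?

8

  20 → locker 1 (new)  [load 20/100]
  90 → locker 2 (new)  [load 90/100]
  65 → locker 1  [load 85/100]
  95 → locker 3 (new)  [load 95/100]
  90 → locker 4 (new)  [load 90/100]
  40 → locker 5 (new)  [load 40/100]
  40 → locker 5  [load 80/100]
  65 → locker 6 (new)  [load 65/100]
  25 → locker 6  [load 90/100]
  85 → locker 7 (new)  [load 85/100]
  45 → locker 8 (new)  [load 45/100]
8 storage lockers opened.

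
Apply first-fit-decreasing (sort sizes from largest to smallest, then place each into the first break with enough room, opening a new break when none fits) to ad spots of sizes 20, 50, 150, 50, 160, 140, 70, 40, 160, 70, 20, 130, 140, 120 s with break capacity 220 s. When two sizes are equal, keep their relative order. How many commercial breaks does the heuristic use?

Sorted descending: 160, 160, 150, 140, 140, 130, 120, 70, 70, 50, 50, 40, 20, 20.
  160 → break 1 (new)  [load 160/220]
  160 → break 2 (new)  [load 160/220]
  150 → break 3 (new)  [load 150/220]
  140 → break 4 (new)  [load 140/220]
  140 → break 5 (new)  [load 140/220]
  130 → break 6 (new)  [load 130/220]
  120 → break 7 (new)  [load 120/220]
  70 → break 3  [load 220/220]
  70 → break 4  [load 210/220]
  50 → break 1  [load 210/220]
  50 → break 2  [load 210/220]
  40 → break 5  [load 180/220]
  20 → break 5  [load 200/220]
  20 → break 5  [load 220/220]
7 commercial breaks opened.

7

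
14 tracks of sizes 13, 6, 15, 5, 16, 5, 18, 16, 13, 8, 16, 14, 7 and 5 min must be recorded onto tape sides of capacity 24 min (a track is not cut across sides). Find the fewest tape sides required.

8

Total = 18 + 16 + 16 + 16 + 15 + 14 + 13 + 13 + 8 + 7 + 6 + 5 + 5 + 5 = 157 min.
Lower bound: ⌈157/24⌉ = 7 tape sides.
Also, 8 tracks each exceed 12 min, and no two of those can share a side, so at least 8 tape sides are needed.
A packing using 8 tape sides:
  side 1: 18 + 6 = 24
  side 2: 16 + 8 = 24
  side 3: 16 + 7 = 23
  side 4: 16 + 5 = 21
  side 5: 15 + 5 = 20
  side 6: 14 + 5 = 19
  side 7: 13 = 13
  side 8: 13 = 13
This matches the lower bound, so 8 is optimal.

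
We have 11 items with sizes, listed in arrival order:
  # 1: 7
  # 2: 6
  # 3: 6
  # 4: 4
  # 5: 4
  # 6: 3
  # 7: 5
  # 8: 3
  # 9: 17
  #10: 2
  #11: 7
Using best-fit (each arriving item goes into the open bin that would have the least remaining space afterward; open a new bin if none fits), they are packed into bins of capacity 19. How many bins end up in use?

  7 → bin 1 (new)  [load 7/19]
  6 → bin 1  [load 13/19]
  6 → bin 1  [load 19/19]
  4 → bin 2 (new)  [load 4/19]
  4 → bin 2  [load 8/19]
  3 → bin 2  [load 11/19]
  5 → bin 2  [load 16/19]
  3 → bin 2  [load 19/19]
  17 → bin 3 (new)  [load 17/19]
  2 → bin 3  [load 19/19]
  7 → bin 4 (new)  [load 7/19]
4 bins opened.

4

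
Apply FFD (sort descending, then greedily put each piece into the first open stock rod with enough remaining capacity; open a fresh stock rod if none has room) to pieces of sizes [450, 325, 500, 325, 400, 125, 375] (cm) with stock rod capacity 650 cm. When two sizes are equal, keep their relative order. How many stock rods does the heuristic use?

Sorted descending: 500, 450, 400, 375, 325, 325, 125.
  500 → stock rod 1 (new)  [load 500/650]
  450 → stock rod 2 (new)  [load 450/650]
  400 → stock rod 3 (new)  [load 400/650]
  375 → stock rod 4 (new)  [load 375/650]
  325 → stock rod 5 (new)  [load 325/650]
  325 → stock rod 5  [load 650/650]
  125 → stock rod 1  [load 625/650]
5 stock rods opened.

5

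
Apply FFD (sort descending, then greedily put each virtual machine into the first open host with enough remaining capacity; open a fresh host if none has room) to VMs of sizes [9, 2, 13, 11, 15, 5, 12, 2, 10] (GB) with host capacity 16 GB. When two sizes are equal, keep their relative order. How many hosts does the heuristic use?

6

Sorted descending: 15, 13, 12, 11, 10, 9, 5, 2, 2.
  15 → host 1 (new)  [load 15/16]
  13 → host 2 (new)  [load 13/16]
  12 → host 3 (new)  [load 12/16]
  11 → host 4 (new)  [load 11/16]
  10 → host 5 (new)  [load 10/16]
  9 → host 6 (new)  [load 9/16]
  5 → host 4  [load 16/16]
  2 → host 2  [load 15/16]
  2 → host 3  [load 14/16]
6 hosts opened.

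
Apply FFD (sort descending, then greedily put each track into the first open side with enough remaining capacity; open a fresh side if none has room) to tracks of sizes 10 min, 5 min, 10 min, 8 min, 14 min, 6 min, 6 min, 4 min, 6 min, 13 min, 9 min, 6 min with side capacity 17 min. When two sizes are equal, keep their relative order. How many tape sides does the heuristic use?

6

Sorted descending: 14, 13, 10, 10, 9, 8, 6, 6, 6, 6, 5, 4.
  14 → side 1 (new)  [load 14/17]
  13 → side 2 (new)  [load 13/17]
  10 → side 3 (new)  [load 10/17]
  10 → side 4 (new)  [load 10/17]
  9 → side 5 (new)  [load 9/17]
  8 → side 5  [load 17/17]
  6 → side 3  [load 16/17]
  6 → side 4  [load 16/17]
  6 → side 6 (new)  [load 6/17]
  6 → side 6  [load 12/17]
  5 → side 6  [load 17/17]
  4 → side 2  [load 17/17]
6 tape sides opened.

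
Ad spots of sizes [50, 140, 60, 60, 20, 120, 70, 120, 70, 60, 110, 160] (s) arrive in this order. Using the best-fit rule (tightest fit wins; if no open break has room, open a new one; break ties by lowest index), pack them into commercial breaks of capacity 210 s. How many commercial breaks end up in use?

6

  50 → break 1 (new)  [load 50/210]
  140 → break 1  [load 190/210]
  60 → break 2 (new)  [load 60/210]
  60 → break 2  [load 120/210]
  20 → break 1  [load 210/210]
  120 → break 3 (new)  [load 120/210]
  70 → break 2  [load 190/210]
  120 → break 4 (new)  [load 120/210]
  70 → break 3  [load 190/210]
  60 → break 4  [load 180/210]
  110 → break 5 (new)  [load 110/210]
  160 → break 6 (new)  [load 160/210]
6 commercial breaks opened.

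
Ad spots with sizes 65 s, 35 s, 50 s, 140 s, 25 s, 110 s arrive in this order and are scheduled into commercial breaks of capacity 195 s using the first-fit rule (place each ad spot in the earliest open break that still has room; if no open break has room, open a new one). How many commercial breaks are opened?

  65 → break 1 (new)  [load 65/195]
  35 → break 1  [load 100/195]
  50 → break 1  [load 150/195]
  140 → break 2 (new)  [load 140/195]
  25 → break 1  [load 175/195]
  110 → break 3 (new)  [load 110/195]
3 commercial breaks opened.

3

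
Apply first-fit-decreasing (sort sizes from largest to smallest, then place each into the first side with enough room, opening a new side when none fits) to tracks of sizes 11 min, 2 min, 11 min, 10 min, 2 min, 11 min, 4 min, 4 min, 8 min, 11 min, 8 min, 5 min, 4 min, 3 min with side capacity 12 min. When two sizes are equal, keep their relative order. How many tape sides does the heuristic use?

Sorted descending: 11, 11, 11, 11, 10, 8, 8, 5, 4, 4, 4, 3, 2, 2.
  11 → side 1 (new)  [load 11/12]
  11 → side 2 (new)  [load 11/12]
  11 → side 3 (new)  [load 11/12]
  11 → side 4 (new)  [load 11/12]
  10 → side 5 (new)  [load 10/12]
  8 → side 6 (new)  [load 8/12]
  8 → side 7 (new)  [load 8/12]
  5 → side 8 (new)  [load 5/12]
  4 → side 6  [load 12/12]
  4 → side 7  [load 12/12]
  4 → side 8  [load 9/12]
  3 → side 8  [load 12/12]
  2 → side 5  [load 12/12]
  2 → side 9 (new)  [load 2/12]
9 tape sides opened.

9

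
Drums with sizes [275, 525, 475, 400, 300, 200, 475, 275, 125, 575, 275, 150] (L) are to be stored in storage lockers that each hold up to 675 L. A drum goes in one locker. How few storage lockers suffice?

7

Total = 575 + 525 + 475 + 475 + 400 + 300 + 275 + 275 + 275 + 200 + 150 + 125 = 4050 L.
Lower bound: ⌈4050/675⌉ = 6 storage lockers.
A packing using 7 storage lockers:
  locker 1: 575 = 575
  locker 2: 525 + 150 = 675
  locker 3: 475 + 200 = 675
  locker 4: 475 + 125 = 600
  locker 5: 400 + 275 = 675
  locker 6: 300 + 275 = 575
  locker 7: 275 = 275
No arrangement into 6 storage lockers stays within capacity, so 7 is optimal.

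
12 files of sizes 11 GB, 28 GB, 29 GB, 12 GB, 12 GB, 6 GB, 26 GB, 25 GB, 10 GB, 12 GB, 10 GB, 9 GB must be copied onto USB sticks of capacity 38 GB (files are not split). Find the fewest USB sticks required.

6

Total = 29 + 28 + 26 + 25 + 12 + 12 + 12 + 11 + 10 + 10 + 9 + 6 = 190 GB.
Lower bound: ⌈190/38⌉ = 5 USB sticks.
A packing using 6 USB sticks:
  USB stick 1: 29 + 9 = 38
  USB stick 2: 28 + 10 = 38
  USB stick 3: 26 + 12 = 38
  USB stick 4: 25 + 12 = 37
  USB stick 5: 12 + 11 + 10 = 33
  USB stick 6: 6 = 6
No arrangement into 5 USB sticks stays within capacity, so 6 is optimal.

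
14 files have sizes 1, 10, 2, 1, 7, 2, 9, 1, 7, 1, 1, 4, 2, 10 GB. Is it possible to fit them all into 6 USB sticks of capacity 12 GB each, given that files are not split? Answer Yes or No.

Yes

A valid assignment using 5 USB sticks:
  USB stick 1: 10 + 2 = 12
  USB stick 2: 10 + 2 = 12
  USB stick 3: 9 + 2 + 1 = 12
  USB stick 4: 7 + 4 + 1 = 12
  USB stick 5: 7 + 1 + 1 + 1 = 10
That uses only 5 ≤ 6, so 6 USB sticks are enough.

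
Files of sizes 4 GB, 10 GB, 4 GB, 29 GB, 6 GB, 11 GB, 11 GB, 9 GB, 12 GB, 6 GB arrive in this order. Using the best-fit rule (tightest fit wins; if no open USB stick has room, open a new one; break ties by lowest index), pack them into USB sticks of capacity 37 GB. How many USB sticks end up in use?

3

  4 → USB stick 1 (new)  [load 4/37]
  10 → USB stick 1  [load 14/37]
  4 → USB stick 1  [load 18/37]
  29 → USB stick 2 (new)  [load 29/37]
  6 → USB stick 2  [load 35/37]
  11 → USB stick 1  [load 29/37]
  11 → USB stick 3 (new)  [load 11/37]
  9 → USB stick 3  [load 20/37]
  12 → USB stick 3  [load 32/37]
  6 → USB stick 1  [load 35/37]
3 USB sticks opened.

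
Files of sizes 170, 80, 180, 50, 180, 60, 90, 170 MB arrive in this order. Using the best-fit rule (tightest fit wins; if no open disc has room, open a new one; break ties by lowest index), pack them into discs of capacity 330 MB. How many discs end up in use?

4

  170 → disc 1 (new)  [load 170/330]
  80 → disc 1  [load 250/330]
  180 → disc 2 (new)  [load 180/330]
  50 → disc 1  [load 300/330]
  180 → disc 3 (new)  [load 180/330]
  60 → disc 2  [load 240/330]
  90 → disc 2  [load 330/330]
  170 → disc 4 (new)  [load 170/330]
4 discs opened.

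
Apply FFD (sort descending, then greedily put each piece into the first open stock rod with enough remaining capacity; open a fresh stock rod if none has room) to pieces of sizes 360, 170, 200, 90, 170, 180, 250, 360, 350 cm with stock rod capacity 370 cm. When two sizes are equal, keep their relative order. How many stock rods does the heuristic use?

Sorted descending: 360, 360, 350, 250, 200, 180, 170, 170, 90.
  360 → stock rod 1 (new)  [load 360/370]
  360 → stock rod 2 (new)  [load 360/370]
  350 → stock rod 3 (new)  [load 350/370]
  250 → stock rod 4 (new)  [load 250/370]
  200 → stock rod 5 (new)  [load 200/370]
  180 → stock rod 6 (new)  [load 180/370]
  170 → stock rod 5  [load 370/370]
  170 → stock rod 6  [load 350/370]
  90 → stock rod 4  [load 340/370]
6 stock rods opened.

6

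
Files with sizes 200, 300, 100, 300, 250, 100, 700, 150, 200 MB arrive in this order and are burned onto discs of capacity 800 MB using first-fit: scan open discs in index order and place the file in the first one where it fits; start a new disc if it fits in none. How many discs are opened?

4

  200 → disc 1 (new)  [load 200/800]
  300 → disc 1  [load 500/800]
  100 → disc 1  [load 600/800]
  300 → disc 2 (new)  [load 300/800]
  250 → disc 2  [load 550/800]
  100 → disc 1  [load 700/800]
  700 → disc 3 (new)  [load 700/800]
  150 → disc 2  [load 700/800]
  200 → disc 4 (new)  [load 200/800]
4 discs opened.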